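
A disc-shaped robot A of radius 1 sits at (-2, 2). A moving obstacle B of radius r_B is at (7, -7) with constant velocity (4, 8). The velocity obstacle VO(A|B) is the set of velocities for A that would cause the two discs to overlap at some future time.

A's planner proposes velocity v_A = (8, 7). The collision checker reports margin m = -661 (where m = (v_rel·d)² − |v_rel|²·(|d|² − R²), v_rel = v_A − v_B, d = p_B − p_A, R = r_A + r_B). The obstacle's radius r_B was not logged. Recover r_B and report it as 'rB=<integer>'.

m = -661
d = (9, -9);  v_rel = (4, -1),  |v_rel|² = 17
v_rel×d = (4)·(-9) − (-1)·(9) = -27
since m = R²·17 − (-27)²:  R² = (729 + -661) / 17 = 4
R = √4 = 2  ⇒  r_B = 2 − 1 = 1

rB=1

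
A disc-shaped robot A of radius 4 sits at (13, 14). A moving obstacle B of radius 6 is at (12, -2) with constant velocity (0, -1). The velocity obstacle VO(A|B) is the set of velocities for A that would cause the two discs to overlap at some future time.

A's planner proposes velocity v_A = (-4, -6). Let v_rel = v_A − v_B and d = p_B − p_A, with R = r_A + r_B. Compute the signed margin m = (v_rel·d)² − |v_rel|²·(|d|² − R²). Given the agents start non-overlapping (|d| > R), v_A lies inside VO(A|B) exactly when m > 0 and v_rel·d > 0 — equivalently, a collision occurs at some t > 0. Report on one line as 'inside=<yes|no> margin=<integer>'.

d = (-1, -16),  |d|² = 257;  R = 4+6 = 10,  c = 257−10² = 157
v_rel = (-4, -5),  |v_rel|² = 41;  v_rel·d = (-4)·(-1) + (-5)·(-16) = 84
41·t² − 168·t + 157 = 0  ⇒  m = 84² − 41·157 = 619
m = 619 > 0,  v_rel·d = 84 > 0  ⇒  inside

inside=yes margin=619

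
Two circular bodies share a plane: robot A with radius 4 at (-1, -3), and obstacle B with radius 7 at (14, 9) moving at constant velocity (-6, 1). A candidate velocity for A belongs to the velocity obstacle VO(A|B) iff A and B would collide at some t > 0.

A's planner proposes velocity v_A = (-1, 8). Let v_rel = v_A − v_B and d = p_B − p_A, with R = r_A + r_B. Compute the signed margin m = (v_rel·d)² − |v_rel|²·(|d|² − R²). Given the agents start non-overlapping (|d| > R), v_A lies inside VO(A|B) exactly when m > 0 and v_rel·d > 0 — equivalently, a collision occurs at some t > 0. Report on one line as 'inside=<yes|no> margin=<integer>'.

d = (15, 12),  |d|² = 369;  R = 4+7 = 11,  c = 369−11² = 248
v_rel = (5, 7),  |v_rel|² = 74;  v_rel·d = (5)·(15) + (7)·(12) = 159
74·t² − 318·t + 248 = 0  ⇒  m = 159² − 74·248 = 6929
m = 6929 > 0,  v_rel·d = 159 > 0  ⇒  inside

inside=yes margin=6929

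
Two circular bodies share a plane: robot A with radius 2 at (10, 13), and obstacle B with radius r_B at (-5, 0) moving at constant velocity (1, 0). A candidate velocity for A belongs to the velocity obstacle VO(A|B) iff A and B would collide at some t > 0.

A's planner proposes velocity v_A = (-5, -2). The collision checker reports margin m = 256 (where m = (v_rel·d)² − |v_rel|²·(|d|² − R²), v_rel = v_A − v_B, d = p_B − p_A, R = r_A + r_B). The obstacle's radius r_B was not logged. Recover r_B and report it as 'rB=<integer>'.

m = 256
d = (-15, -13);  v_rel = (-6, -2),  |v_rel|² = 40
v_rel×d = (-6)·(-13) − (-2)·(-15) = 48
since m = R²·40 − 48²:  R² = (2304 + 256) / 40 = 64
R = √64 = 8  ⇒  r_B = 8 − 2 = 6

rB=6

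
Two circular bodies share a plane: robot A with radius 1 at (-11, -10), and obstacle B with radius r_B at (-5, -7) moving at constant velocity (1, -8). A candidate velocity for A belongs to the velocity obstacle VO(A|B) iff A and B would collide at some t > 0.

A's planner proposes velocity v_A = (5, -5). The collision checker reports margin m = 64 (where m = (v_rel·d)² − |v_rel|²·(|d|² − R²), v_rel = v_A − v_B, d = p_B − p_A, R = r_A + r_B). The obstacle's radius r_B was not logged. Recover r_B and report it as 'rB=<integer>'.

m = 64
d = (6, 3);  v_rel = (4, 3),  |v_rel|² = 25
v_rel×d = (4)·(3) − (3)·(6) = -6
since m = R²·25 − (-6)²:  R² = (36 + 64) / 25 = 4
R = √4 = 2  ⇒  r_B = 2 − 1 = 1

rB=1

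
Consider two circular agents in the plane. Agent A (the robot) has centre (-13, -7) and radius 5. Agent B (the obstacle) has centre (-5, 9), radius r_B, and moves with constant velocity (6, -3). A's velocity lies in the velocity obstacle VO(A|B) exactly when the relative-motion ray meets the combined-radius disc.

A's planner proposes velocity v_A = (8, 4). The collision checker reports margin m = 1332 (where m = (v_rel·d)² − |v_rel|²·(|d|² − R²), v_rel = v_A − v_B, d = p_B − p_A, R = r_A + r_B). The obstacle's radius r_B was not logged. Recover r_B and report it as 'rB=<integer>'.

m = 1332
d = (8, 16);  v_rel = (2, 7),  |v_rel|² = 53
v_rel×d = (2)·(16) − (7)·(8) = -24
since m = R²·53 − (-24)²:  R² = (576 + 1332) / 53 = 36
R = √36 = 6  ⇒  r_B = 6 − 5 = 1

rB=1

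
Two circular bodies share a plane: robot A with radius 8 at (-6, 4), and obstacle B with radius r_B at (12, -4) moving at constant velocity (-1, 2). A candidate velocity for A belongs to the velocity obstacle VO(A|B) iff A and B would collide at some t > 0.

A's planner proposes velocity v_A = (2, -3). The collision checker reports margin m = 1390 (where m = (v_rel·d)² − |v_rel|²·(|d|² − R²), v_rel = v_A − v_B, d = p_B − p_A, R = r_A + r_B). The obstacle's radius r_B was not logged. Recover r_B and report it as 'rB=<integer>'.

m = 1390
d = (18, -8);  v_rel = (3, -5),  |v_rel|² = 34
v_rel×d = (3)·(-8) − (-5)·(18) = 66
since m = R²·34 − 66²:  R² = (4356 + 1390) / 34 = 169
R = √169 = 13  ⇒  r_B = 13 − 8 = 5

rB=5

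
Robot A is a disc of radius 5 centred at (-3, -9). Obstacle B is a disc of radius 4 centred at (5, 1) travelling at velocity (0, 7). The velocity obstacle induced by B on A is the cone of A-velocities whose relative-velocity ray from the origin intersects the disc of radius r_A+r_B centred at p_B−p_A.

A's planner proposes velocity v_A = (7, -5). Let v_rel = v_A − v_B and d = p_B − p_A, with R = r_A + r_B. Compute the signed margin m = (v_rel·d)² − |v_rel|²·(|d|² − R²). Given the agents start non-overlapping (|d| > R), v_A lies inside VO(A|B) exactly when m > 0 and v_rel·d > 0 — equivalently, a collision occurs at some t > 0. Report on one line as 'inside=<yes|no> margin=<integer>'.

d = (8, 10),  |d|² = 164;  R = 5+4 = 9,  c = 164−9² = 83
v_rel = (7, -12),  |v_rel|² = 193;  v_rel·d = (7)·(8) + (-12)·(10) = -64
193·t² + 128·t + 83 = 0  ⇒  m = (-64)² − 193·83 = -11923
m = -11923 < 0,  v_rel·d = -64 < 0  ⇒  outside

inside=no margin=-11923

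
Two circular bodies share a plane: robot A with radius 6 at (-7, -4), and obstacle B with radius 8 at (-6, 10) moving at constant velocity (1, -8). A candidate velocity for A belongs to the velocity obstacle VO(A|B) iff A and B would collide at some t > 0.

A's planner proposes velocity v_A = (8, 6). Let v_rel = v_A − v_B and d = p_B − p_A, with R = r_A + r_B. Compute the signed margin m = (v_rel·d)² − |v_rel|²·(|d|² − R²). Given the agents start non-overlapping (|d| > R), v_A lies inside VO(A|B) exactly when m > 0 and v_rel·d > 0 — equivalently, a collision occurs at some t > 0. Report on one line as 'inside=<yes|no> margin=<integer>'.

d = (1, 14),  |d|² = 197;  R = 6+8 = 14,  c = 197−14² = 1
v_rel = (7, 14),  |v_rel|² = 245;  v_rel·d = (7)·(1) + (14)·(14) = 203
245·t² − 406·t + 1 = 0  ⇒  m = 203² − 245·1 = 40964
m = 40964 > 0,  v_rel·d = 203 > 0  ⇒  inside

inside=yes margin=40964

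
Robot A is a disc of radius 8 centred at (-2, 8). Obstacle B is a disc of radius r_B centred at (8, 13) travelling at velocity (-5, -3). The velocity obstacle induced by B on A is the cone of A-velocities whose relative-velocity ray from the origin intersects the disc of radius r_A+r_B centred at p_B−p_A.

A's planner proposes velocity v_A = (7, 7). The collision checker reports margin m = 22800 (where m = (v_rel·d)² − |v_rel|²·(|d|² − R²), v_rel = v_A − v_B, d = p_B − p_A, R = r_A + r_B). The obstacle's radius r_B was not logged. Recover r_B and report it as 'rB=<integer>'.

m = 22800
d = (10, 5);  v_rel = (12, 10),  |v_rel|² = 244
v_rel×d = (12)·(5) − (10)·(10) = -40
since m = R²·244 − (-40)²:  R² = (1600 + 22800) / 244 = 100
R = √100 = 10  ⇒  r_B = 10 − 8 = 2

rB=2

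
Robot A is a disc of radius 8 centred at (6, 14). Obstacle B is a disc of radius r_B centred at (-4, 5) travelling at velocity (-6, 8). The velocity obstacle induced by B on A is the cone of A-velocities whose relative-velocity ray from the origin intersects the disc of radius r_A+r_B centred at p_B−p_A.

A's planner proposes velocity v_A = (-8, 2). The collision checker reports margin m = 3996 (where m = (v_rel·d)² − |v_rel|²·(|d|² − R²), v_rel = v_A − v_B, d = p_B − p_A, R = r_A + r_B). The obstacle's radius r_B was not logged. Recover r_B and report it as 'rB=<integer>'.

m = 3996
d = (-10, -9);  v_rel = (-2, -6),  |v_rel|² = 40
v_rel×d = (-2)·(-9) − (-6)·(-10) = -42
since m = R²·40 − (-42)²:  R² = (1764 + 3996) / 40 = 144
R = √144 = 12  ⇒  r_B = 12 − 8 = 4

rB=4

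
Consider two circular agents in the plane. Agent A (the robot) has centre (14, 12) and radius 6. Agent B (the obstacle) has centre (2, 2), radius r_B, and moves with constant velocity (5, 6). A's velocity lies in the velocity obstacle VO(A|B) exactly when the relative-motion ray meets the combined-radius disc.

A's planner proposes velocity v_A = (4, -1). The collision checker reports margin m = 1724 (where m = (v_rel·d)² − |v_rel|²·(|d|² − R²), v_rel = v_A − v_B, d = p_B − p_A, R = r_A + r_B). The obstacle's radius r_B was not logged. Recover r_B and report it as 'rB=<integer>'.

m = 1724
d = (-12, -10);  v_rel = (-1, -7),  |v_rel|² = 50
v_rel×d = (-1)·(-10) − (-7)·(-12) = -74
since m = R²·50 − (-74)²:  R² = (5476 + 1724) / 50 = 144
R = √144 = 12  ⇒  r_B = 12 − 6 = 6

rB=6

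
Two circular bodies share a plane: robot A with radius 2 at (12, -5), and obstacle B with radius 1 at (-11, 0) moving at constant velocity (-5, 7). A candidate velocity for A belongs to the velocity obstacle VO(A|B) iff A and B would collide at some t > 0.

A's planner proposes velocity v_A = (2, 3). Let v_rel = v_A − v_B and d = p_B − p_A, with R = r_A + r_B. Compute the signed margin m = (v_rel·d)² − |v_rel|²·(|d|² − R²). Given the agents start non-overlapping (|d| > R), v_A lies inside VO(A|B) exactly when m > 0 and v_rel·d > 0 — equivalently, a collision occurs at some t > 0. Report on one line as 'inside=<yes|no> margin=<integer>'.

d = (-23, 5),  |d|² = 554;  R = 2+1 = 3,  c = 554−3² = 545
v_rel = (7, -4),  |v_rel|² = 65;  v_rel·d = (7)·(-23) + (-4)·(5) = -181
65·t² + 362·t + 545 = 0  ⇒  m = (-181)² − 65·545 = -2664
m = -2664 < 0,  v_rel·d = -181 < 0  ⇒  outside

inside=no margin=-2664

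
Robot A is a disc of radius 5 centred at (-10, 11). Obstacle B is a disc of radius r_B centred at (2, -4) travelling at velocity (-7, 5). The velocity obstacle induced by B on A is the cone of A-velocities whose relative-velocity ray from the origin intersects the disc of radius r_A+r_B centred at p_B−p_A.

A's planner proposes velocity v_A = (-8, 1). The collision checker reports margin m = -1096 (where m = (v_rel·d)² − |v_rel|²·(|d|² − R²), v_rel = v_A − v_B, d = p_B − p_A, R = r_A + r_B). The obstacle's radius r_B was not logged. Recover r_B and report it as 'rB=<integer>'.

m = -1096
d = (12, -15);  v_rel = (-1, -4),  |v_rel|² = 17
v_rel×d = (-1)·(-15) − (-4)·(12) = 63
since m = R²·17 − 63²:  R² = (3969 + -1096) / 17 = 169
R = √169 = 13  ⇒  r_B = 13 − 5 = 8

rB=8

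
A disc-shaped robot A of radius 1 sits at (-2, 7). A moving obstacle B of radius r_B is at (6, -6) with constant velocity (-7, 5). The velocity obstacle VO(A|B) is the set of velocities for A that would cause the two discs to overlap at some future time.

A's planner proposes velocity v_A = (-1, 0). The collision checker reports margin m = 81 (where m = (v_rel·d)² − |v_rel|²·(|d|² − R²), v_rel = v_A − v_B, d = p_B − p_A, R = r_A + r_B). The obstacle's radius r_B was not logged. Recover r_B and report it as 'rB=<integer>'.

m = 81
d = (8, -13);  v_rel = (6, -5),  |v_rel|² = 61
v_rel×d = (6)·(-13) − (-5)·(8) = -38
since m = R²·61 − (-38)²:  R² = (1444 + 81) / 61 = 25
R = √25 = 5  ⇒  r_B = 5 − 1 = 4

rB=4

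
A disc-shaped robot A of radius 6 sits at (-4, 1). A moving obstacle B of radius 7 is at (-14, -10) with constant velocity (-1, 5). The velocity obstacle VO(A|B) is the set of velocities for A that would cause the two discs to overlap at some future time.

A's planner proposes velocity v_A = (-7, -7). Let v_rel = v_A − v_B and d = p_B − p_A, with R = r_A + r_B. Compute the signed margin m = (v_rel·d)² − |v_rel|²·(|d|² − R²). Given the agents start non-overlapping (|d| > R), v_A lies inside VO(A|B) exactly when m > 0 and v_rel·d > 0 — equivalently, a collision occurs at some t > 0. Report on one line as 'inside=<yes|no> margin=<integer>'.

d = (-10, -11),  |d|² = 221;  R = 6+7 = 13,  c = 221−13² = 52
v_rel = (-6, -12),  |v_rel|² = 180;  v_rel·d = (-6)·(-10) + (-12)·(-11) = 192
180·t² − 384·t + 52 = 0  ⇒  m = 192² − 180·52 = 27504
m = 27504 > 0,  v_rel·d = 192 > 0  ⇒  inside

inside=yes margin=27504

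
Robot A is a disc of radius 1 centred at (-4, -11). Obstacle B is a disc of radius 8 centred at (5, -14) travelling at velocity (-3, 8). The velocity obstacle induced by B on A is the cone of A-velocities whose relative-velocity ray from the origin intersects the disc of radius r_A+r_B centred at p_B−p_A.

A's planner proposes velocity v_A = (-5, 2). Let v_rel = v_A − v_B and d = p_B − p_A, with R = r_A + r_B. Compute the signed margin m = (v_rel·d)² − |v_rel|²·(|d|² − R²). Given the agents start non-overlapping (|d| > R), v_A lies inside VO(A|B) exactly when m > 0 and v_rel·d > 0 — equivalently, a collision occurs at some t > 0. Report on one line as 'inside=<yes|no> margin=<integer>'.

d = (9, -3),  |d|² = 90;  R = 1+8 = 9,  c = 90−9² = 9
v_rel = (-2, -6),  |v_rel|² = 40;  v_rel·d = (-2)·(9) + (-6)·(-3) = 0
40·t² − 0·t + 9 = 0  ⇒  m = 0² − 40·9 = -360
m = -360 < 0,  v_rel·d = 0 = 0  ⇒  outside

inside=no margin=-360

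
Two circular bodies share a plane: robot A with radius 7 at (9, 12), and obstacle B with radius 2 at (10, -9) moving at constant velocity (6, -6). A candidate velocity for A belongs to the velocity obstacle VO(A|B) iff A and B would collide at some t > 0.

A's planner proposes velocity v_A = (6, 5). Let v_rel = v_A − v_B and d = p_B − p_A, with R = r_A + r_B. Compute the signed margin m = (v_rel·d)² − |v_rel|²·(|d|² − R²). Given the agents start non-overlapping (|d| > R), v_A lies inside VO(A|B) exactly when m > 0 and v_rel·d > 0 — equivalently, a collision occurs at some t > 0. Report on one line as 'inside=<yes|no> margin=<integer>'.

d = (1, -21),  |d|² = 442;  R = 7+2 = 9,  c = 442−9² = 361
v_rel = (0, 11),  |v_rel|² = 121;  v_rel·d = (0)·(1) + (11)·(-21) = -231
121·t² + 462·t + 361 = 0  ⇒  m = (-231)² − 121·361 = 9680
m = 9680 > 0,  v_rel·d = -231 < 0  ⇒  outside

inside=no margin=9680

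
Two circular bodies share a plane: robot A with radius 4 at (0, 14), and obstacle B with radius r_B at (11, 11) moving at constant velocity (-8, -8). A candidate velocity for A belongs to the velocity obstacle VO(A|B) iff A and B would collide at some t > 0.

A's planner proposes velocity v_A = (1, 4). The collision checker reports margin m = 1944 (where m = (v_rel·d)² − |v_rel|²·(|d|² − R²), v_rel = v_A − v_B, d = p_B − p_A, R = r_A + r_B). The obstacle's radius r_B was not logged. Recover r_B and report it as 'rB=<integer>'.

m = 1944
d = (11, -3);  v_rel = (9, 12),  |v_rel|² = 225
v_rel×d = (9)·(-3) − (12)·(11) = -159
since m = R²·225 − (-159)²:  R² = (25281 + 1944) / 225 = 121
R = √121 = 11  ⇒  r_B = 11 − 4 = 7

rB=7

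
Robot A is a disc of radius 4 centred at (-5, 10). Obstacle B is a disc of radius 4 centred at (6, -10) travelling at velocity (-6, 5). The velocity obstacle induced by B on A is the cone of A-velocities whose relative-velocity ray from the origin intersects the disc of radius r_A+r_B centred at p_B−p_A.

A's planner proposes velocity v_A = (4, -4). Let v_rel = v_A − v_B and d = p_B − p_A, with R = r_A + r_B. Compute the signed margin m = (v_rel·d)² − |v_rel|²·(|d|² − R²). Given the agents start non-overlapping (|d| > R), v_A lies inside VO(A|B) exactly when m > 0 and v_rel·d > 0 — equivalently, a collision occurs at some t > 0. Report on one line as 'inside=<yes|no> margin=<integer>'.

d = (11, -20),  |d|² = 521;  R = 4+4 = 8,  c = 521−8² = 457
v_rel = (10, -9),  |v_rel|² = 181;  v_rel·d = (10)·(11) + (-9)·(-20) = 290
181·t² − 580·t + 457 = 0  ⇒  m = 290² − 181·457 = 1383
m = 1383 > 0,  v_rel·d = 290 > 0  ⇒  inside

inside=yes margin=1383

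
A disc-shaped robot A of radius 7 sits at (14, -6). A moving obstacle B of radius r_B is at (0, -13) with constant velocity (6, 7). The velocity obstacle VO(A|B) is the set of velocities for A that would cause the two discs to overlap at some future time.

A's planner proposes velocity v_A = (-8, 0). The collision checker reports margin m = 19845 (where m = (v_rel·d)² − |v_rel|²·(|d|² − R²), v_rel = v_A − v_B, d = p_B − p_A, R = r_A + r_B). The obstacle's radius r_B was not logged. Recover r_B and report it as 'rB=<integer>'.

m = 19845
d = (-14, -7);  v_rel = (-14, -7),  |v_rel|² = 245
v_rel×d = (-14)·(-7) − (-7)·(-14) = 0
since m = R²·245 − 0²:  R² = (0 + 19845) / 245 = 81
R = √81 = 9  ⇒  r_B = 9 − 7 = 2

rB=2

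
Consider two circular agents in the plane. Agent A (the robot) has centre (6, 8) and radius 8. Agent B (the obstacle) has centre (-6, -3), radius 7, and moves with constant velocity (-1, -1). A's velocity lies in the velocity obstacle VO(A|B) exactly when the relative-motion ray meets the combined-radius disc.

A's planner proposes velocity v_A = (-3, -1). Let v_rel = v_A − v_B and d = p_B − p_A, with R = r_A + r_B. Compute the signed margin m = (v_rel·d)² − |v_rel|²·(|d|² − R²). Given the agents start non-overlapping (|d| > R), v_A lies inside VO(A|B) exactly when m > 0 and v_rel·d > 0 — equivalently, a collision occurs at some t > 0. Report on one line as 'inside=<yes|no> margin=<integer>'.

d = (-12, -11),  |d|² = 265;  R = 8+7 = 15,  c = 265−15² = 40
v_rel = (-2, 0),  |v_rel|² = 4;  v_rel·d = (-2)·(-12) + (0)·(-11) = 24
4·t² − 48·t + 40 = 0  ⇒  m = 24² − 4·40 = 416
m = 416 > 0,  v_rel·d = 24 > 0  ⇒  inside

inside=yes margin=416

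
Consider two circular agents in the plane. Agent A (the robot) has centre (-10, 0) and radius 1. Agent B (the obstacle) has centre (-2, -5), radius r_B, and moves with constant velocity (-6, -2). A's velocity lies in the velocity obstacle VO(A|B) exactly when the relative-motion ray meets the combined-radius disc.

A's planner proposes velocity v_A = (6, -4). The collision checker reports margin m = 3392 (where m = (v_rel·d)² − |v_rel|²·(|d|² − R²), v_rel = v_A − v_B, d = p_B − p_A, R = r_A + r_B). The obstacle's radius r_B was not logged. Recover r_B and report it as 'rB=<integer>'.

m = 3392
d = (8, -5);  v_rel = (12, -2),  |v_rel|² = 148
v_rel×d = (12)·(-5) − (-2)·(8) = -44
since m = R²·148 − (-44)²:  R² = (1936 + 3392) / 148 = 36
R = √36 = 6  ⇒  r_B = 6 − 1 = 5

rB=5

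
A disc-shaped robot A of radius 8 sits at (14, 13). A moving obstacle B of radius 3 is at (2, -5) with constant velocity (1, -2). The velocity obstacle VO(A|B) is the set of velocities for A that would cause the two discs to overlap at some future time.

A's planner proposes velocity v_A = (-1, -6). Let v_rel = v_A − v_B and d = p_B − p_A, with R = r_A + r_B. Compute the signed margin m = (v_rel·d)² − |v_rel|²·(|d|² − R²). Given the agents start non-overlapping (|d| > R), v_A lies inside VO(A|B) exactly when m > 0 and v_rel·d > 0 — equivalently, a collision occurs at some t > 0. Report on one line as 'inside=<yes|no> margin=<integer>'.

d = (-12, -18),  |d|² = 468;  R = 8+3 = 11,  c = 468−11² = 347
v_rel = (-2, -4),  |v_rel|² = 20;  v_rel·d = (-2)·(-12) + (-4)·(-18) = 96
20·t² − 192·t + 347 = 0  ⇒  m = 96² − 20·347 = 2276
m = 2276 > 0,  v_rel·d = 96 > 0  ⇒  inside

inside=yes margin=2276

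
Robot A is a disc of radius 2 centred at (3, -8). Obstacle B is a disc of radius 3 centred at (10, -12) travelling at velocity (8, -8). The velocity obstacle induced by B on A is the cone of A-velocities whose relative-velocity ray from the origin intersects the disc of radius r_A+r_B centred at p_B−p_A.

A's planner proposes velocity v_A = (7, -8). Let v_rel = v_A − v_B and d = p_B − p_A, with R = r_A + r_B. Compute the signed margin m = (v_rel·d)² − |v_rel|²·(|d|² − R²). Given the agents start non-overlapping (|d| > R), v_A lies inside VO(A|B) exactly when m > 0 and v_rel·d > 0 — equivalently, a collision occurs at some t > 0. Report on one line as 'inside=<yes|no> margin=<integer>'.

d = (7, -4),  |d|² = 65;  R = 2+3 = 5,  c = 65−5² = 40
v_rel = (-1, 0),  |v_rel|² = 1;  v_rel·d = (-1)·(7) + (0)·(-4) = -7
1·t² + 14·t + 40 = 0  ⇒  m = (-7)² − 1·40 = 9
m = 9 > 0,  v_rel·d = -7 < 0  ⇒  outside

inside=no margin=9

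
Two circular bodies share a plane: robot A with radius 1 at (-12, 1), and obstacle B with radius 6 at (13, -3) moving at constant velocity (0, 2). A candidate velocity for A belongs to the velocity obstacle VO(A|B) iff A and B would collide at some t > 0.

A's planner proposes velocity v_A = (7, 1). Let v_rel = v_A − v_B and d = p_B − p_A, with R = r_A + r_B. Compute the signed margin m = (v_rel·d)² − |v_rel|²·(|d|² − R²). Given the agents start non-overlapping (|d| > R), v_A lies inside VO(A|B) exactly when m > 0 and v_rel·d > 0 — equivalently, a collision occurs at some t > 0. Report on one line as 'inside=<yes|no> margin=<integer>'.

d = (25, -4),  |d|² = 641;  R = 1+6 = 7,  c = 641−7² = 592
v_rel = (7, -1),  |v_rel|² = 50;  v_rel·d = (7)·(25) + (-1)·(-4) = 179
50·t² − 358·t + 592 = 0  ⇒  m = 179² − 50·592 = 2441
m = 2441 > 0,  v_rel·d = 179 > 0  ⇒  inside

inside=yes margin=2441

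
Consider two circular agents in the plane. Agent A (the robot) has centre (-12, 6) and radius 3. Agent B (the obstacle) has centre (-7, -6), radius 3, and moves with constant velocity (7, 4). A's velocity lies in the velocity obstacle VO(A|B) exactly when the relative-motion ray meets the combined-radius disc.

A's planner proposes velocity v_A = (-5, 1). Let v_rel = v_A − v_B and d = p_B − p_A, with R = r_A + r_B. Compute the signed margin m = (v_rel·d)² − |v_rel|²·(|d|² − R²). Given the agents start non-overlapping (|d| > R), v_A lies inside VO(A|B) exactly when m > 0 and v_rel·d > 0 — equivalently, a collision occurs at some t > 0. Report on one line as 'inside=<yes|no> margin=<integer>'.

d = (5, -12),  |d|² = 169;  R = 3+3 = 6,  c = 169−6² = 133
v_rel = (-12, -3),  |v_rel|² = 153;  v_rel·d = (-12)·(5) + (-3)·(-12) = -24
153·t² + 48·t + 133 = 0  ⇒  m = (-24)² − 153·133 = -19773
m = -19773 < 0,  v_rel·d = -24 < 0  ⇒  outside

inside=no margin=-19773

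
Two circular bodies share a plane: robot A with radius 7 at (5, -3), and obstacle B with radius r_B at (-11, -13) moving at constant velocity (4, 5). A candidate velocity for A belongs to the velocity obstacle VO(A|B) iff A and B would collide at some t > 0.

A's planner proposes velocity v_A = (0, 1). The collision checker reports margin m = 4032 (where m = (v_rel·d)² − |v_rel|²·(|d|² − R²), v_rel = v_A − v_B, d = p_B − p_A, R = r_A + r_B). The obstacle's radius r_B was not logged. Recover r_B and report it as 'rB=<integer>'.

m = 4032
d = (-16, -10);  v_rel = (-4, -4),  |v_rel|² = 32
v_rel×d = (-4)·(-10) − (-4)·(-16) = -24
since m = R²·32 − (-24)²:  R² = (576 + 4032) / 32 = 144
R = √144 = 12  ⇒  r_B = 12 − 7 = 5

rB=5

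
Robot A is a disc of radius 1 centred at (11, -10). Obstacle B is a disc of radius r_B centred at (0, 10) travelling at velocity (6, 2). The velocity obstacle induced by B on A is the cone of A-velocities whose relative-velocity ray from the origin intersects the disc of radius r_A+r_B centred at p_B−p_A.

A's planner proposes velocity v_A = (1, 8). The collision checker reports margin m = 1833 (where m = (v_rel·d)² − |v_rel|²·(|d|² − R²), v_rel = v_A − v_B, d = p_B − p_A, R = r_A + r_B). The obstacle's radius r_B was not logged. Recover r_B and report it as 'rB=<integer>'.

m = 1833
d = (-11, 20);  v_rel = (-5, 6),  |v_rel|² = 61
v_rel×d = (-5)·(20) − (6)·(-11) = -34
since m = R²·61 − (-34)²:  R² = (1156 + 1833) / 61 = 49
R = √49 = 7  ⇒  r_B = 7 − 1 = 6

rB=6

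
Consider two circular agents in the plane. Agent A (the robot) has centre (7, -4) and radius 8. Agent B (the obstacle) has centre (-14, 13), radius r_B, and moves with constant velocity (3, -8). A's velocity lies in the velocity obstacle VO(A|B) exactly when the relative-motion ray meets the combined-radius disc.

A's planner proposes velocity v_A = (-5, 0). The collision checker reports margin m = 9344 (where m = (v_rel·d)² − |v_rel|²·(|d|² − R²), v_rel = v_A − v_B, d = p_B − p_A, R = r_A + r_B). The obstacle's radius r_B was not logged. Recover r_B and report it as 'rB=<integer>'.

m = 9344
d = (-21, 17);  v_rel = (-8, 8),  |v_rel|² = 128
v_rel×d = (-8)·(17) − (8)·(-21) = 32
since m = R²·128 − 32²:  R² = (1024 + 9344) / 128 = 81
R = √81 = 9  ⇒  r_B = 9 − 8 = 1

rB=1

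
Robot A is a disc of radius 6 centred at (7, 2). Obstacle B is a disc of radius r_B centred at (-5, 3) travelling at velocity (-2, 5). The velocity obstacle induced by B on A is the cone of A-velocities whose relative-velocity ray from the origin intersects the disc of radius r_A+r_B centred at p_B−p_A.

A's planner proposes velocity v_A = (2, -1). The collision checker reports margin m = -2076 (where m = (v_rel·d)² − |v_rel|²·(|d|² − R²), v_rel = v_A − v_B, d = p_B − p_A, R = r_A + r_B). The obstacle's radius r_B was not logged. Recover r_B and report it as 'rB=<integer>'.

m = -2076
d = (-12, 1);  v_rel = (4, -6),  |v_rel|² = 52
v_rel×d = (4)·(1) − (-6)·(-12) = -68
since m = R²·52 − (-68)²:  R² = (4624 + -2076) / 52 = 49
R = √49 = 7  ⇒  r_B = 7 − 6 = 1

rB=1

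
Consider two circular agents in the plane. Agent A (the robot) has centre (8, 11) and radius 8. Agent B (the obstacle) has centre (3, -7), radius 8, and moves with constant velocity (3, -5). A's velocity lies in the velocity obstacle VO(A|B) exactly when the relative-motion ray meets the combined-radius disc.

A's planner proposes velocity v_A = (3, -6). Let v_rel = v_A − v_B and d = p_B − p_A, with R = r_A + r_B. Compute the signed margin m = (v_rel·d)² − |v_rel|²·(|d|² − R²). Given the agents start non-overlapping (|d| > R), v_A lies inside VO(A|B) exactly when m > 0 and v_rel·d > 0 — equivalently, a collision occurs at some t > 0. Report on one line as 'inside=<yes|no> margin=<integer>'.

d = (-5, -18),  |d|² = 349;  R = 8+8 = 16,  c = 349−16² = 93
v_rel = (0, -1),  |v_rel|² = 1;  v_rel·d = (0)·(-5) + (-1)·(-18) = 18
1·t² − 36·t + 93 = 0  ⇒  m = 18² − 1·93 = 231
m = 231 > 0,  v_rel·d = 18 > 0  ⇒  inside

inside=yes margin=231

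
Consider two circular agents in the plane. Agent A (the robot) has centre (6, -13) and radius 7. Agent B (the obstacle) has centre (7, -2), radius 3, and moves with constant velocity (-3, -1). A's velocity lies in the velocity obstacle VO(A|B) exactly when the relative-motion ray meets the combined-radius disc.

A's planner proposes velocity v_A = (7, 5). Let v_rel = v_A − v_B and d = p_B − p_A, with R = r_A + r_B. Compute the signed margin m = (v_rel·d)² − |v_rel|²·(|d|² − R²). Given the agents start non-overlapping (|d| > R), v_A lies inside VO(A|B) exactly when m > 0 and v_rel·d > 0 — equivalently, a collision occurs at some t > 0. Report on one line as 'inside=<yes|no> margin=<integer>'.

d = (1, 11),  |d|² = 122;  R = 7+3 = 10,  c = 122−10² = 22
v_rel = (10, 6),  |v_rel|² = 136;  v_rel·d = (10)·(1) + (6)·(11) = 76
136·t² − 152·t + 22 = 0  ⇒  m = 76² − 136·22 = 2784
m = 2784 > 0,  v_rel·d = 76 > 0  ⇒  inside

inside=yes margin=2784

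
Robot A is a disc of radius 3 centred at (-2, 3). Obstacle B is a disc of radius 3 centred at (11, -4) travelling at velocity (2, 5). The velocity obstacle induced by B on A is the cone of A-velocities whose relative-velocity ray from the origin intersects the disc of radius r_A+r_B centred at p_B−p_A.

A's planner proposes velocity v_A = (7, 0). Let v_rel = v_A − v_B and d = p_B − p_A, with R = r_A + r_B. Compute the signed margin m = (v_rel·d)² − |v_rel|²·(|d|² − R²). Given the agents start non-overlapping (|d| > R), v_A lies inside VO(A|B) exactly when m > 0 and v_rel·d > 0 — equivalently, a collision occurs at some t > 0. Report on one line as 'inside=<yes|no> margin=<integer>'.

d = (13, -7),  |d|² = 218;  R = 3+3 = 6,  c = 218−6² = 182
v_rel = (5, -5),  |v_rel|² = 50;  v_rel·d = (5)·(13) + (-5)·(-7) = 100
50·t² − 200·t + 182 = 0  ⇒  m = 100² − 50·182 = 900
m = 900 > 0,  v_rel·d = 100 > 0  ⇒  inside

inside=yes margin=900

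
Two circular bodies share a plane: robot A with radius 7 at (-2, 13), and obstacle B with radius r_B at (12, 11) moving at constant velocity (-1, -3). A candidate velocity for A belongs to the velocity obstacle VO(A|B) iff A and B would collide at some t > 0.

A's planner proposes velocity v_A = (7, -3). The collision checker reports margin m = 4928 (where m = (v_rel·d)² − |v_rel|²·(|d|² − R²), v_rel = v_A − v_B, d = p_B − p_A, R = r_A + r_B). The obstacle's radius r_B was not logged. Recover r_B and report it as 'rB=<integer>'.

m = 4928
d = (14, -2);  v_rel = (8, 0),  |v_rel|² = 64
v_rel×d = (8)·(-2) − (0)·(14) = -16
since m = R²·64 − (-16)²:  R² = (256 + 4928) / 64 = 81
R = √81 = 9  ⇒  r_B = 9 − 7 = 2

rB=2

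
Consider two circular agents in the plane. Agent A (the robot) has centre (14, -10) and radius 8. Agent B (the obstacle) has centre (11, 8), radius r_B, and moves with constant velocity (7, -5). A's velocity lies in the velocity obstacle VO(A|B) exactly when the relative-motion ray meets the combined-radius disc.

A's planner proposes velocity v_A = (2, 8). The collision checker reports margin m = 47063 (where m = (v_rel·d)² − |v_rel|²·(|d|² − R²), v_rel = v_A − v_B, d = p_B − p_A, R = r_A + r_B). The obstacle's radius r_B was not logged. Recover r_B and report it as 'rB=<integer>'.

m = 47063
d = (-3, 18);  v_rel = (-5, 13),  |v_rel|² = 194
v_rel×d = (-5)·(18) − (13)·(-3) = -51
since m = R²·194 − (-51)²:  R² = (2601 + 47063) / 194 = 256
R = √256 = 16  ⇒  r_B = 16 − 8 = 8

rB=8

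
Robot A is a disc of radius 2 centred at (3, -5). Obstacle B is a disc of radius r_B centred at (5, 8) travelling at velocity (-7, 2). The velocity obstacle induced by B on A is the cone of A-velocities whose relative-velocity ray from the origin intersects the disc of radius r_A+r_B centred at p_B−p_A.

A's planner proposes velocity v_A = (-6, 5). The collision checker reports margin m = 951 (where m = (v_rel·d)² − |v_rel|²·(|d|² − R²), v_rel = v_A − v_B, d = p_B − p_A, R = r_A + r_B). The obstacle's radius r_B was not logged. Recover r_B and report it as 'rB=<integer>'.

m = 951
d = (2, 13);  v_rel = (1, 3),  |v_rel|² = 10
v_rel×d = (1)·(13) − (3)·(2) = 7
since m = R²·10 − 7²:  R² = (49 + 951) / 10 = 100
R = √100 = 10  ⇒  r_B = 10 − 2 = 8

rB=8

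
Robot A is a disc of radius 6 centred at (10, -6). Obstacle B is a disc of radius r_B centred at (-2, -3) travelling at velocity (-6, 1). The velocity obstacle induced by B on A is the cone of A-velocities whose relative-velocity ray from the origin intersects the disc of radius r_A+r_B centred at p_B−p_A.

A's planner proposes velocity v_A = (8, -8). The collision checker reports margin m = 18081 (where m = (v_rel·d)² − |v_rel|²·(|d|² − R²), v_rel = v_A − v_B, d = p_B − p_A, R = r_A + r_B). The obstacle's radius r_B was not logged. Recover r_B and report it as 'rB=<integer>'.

m = 18081
d = (-12, 3);  v_rel = (14, -9),  |v_rel|² = 277
v_rel×d = (14)·(3) − (-9)·(-12) = -66
since m = R²·277 − (-66)²:  R² = (4356 + 18081) / 277 = 81
R = √81 = 9  ⇒  r_B = 9 − 6 = 3

rB=3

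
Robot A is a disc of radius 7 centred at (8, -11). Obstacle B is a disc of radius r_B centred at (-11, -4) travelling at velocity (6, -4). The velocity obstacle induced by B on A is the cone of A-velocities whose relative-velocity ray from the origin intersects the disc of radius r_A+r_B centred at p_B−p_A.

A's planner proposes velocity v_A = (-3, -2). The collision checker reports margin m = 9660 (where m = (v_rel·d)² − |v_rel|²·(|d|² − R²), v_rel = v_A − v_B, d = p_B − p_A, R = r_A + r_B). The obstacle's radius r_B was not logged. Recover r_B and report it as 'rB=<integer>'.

m = 9660
d = (-19, 7);  v_rel = (-9, 2),  |v_rel|² = 85
v_rel×d = (-9)·(7) − (2)·(-19) = -25
since m = R²·85 − (-25)²:  R² = (625 + 9660) / 85 = 121
R = √121 = 11  ⇒  r_B = 11 − 7 = 4

rB=4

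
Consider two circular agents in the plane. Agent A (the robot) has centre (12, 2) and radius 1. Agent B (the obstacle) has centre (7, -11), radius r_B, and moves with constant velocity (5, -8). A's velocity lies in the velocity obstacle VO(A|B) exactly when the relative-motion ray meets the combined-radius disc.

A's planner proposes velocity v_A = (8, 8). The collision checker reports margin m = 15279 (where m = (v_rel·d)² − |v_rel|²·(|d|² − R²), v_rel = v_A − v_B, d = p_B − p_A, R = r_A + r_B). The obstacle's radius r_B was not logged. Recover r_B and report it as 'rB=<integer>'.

m = 15279
d = (-5, -13);  v_rel = (3, 16),  |v_rel|² = 265
v_rel×d = (3)·(-13) − (16)·(-5) = 41
since m = R²·265 − 41²:  R² = (1681 + 15279) / 265 = 64
R = √64 = 8  ⇒  r_B = 8 − 1 = 7

rB=7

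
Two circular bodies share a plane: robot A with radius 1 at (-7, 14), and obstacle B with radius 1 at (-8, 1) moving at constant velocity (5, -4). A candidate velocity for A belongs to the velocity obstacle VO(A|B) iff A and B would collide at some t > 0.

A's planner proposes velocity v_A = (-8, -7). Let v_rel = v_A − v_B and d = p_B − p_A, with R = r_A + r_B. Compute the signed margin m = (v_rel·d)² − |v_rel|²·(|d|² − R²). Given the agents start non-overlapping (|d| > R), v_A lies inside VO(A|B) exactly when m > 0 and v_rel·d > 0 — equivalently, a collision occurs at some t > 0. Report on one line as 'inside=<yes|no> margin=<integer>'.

d = (-1, -13),  |d|² = 170;  R = 1+1 = 2,  c = 170−2² = 166
v_rel = (-13, -3),  |v_rel|² = 178;  v_rel·d = (-13)·(-1) + (-3)·(-13) = 52
178·t² − 104·t + 166 = 0  ⇒  m = 52² − 178·166 = -26844
m = -26844 < 0,  v_rel·d = 52 > 0  ⇒  outside

inside=no margin=-26844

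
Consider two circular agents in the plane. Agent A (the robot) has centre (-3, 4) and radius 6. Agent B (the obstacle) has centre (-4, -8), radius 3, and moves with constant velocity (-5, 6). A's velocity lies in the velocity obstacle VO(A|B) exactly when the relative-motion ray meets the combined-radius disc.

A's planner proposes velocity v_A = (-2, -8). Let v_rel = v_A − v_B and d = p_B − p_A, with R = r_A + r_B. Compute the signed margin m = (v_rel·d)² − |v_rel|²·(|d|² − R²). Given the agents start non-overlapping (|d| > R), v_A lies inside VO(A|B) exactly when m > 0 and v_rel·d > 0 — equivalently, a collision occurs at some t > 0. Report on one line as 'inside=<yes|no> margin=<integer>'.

d = (-1, -12),  |d|² = 145;  R = 6+3 = 9,  c = 145−9² = 64
v_rel = (3, -14),  |v_rel|² = 205;  v_rel·d = (3)·(-1) + (-14)·(-12) = 165
205·t² − 330·t + 64 = 0  ⇒  m = 165² − 205·64 = 14105
m = 14105 > 0,  v_rel·d = 165 > 0  ⇒  inside

inside=yes margin=14105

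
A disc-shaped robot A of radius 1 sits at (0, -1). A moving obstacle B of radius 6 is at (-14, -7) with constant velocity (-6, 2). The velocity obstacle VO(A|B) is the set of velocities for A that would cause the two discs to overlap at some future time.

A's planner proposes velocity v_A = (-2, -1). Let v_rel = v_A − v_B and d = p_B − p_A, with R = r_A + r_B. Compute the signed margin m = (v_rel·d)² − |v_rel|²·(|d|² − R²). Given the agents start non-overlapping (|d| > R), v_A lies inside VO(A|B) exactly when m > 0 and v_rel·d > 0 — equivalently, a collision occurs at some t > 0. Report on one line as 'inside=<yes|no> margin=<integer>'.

d = (-14, -6),  |d|² = 232;  R = 1+6 = 7,  c = 232−7² = 183
v_rel = (4, -3),  |v_rel|² = 25;  v_rel·d = (4)·(-14) + (-3)·(-6) = -38
25·t² + 76·t + 183 = 0  ⇒  m = (-38)² − 25·183 = -3131
m = -3131 < 0,  v_rel·d = -38 < 0  ⇒  outside

inside=no margin=-3131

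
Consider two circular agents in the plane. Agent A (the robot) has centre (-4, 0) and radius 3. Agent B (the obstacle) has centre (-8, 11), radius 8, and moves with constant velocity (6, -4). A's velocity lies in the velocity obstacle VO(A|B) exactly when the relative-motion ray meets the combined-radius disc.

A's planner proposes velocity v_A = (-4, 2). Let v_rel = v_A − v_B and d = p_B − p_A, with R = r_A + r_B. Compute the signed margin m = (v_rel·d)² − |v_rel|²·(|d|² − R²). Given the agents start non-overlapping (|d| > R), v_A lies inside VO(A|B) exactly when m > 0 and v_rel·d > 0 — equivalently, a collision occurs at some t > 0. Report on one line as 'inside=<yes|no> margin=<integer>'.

d = (-4, 11),  |d|² = 137;  R = 3+8 = 11,  c = 137−11² = 16
v_rel = (-10, 6),  |v_rel|² = 136;  v_rel·d = (-10)·(-4) + (6)·(11) = 106
136·t² − 212·t + 16 = 0  ⇒  m = 106² − 136·16 = 9060
m = 9060 > 0,  v_rel·d = 106 > 0  ⇒  inside

inside=yes margin=9060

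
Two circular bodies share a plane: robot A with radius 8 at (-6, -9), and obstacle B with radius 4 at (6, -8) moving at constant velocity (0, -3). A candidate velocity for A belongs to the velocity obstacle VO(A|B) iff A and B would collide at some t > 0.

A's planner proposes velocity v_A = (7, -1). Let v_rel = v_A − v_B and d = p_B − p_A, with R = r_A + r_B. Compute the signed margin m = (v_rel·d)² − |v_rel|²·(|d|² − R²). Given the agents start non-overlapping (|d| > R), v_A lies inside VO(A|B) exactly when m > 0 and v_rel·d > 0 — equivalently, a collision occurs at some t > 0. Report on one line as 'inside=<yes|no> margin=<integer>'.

d = (12, 1),  |d|² = 145;  R = 8+4 = 12,  c = 145−12² = 1
v_rel = (7, 2),  |v_rel|² = 53;  v_rel·d = (7)·(12) + (2)·(1) = 86
53·t² − 172·t + 1 = 0  ⇒  m = 86² − 53·1 = 7343
m = 7343 > 0,  v_rel·d = 86 > 0  ⇒  inside

inside=yes margin=7343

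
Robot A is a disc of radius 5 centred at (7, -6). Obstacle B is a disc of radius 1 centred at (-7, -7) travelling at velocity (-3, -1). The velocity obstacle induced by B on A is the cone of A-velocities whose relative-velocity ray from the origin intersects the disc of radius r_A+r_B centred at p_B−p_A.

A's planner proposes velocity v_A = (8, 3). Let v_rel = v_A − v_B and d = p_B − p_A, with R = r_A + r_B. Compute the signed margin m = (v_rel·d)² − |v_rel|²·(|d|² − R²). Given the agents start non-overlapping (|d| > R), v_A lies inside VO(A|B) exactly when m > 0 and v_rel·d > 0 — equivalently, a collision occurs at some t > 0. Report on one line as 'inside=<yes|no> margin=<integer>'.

d = (-14, -1),  |d|² = 197;  R = 5+1 = 6,  c = 197−6² = 161
v_rel = (11, 4),  |v_rel|² = 137;  v_rel·d = (11)·(-14) + (4)·(-1) = -158
137·t² + 316·t + 161 = 0  ⇒  m = (-158)² − 137·161 = 2907
m = 2907 > 0,  v_rel·d = -158 < 0  ⇒  outside

inside=no margin=2907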